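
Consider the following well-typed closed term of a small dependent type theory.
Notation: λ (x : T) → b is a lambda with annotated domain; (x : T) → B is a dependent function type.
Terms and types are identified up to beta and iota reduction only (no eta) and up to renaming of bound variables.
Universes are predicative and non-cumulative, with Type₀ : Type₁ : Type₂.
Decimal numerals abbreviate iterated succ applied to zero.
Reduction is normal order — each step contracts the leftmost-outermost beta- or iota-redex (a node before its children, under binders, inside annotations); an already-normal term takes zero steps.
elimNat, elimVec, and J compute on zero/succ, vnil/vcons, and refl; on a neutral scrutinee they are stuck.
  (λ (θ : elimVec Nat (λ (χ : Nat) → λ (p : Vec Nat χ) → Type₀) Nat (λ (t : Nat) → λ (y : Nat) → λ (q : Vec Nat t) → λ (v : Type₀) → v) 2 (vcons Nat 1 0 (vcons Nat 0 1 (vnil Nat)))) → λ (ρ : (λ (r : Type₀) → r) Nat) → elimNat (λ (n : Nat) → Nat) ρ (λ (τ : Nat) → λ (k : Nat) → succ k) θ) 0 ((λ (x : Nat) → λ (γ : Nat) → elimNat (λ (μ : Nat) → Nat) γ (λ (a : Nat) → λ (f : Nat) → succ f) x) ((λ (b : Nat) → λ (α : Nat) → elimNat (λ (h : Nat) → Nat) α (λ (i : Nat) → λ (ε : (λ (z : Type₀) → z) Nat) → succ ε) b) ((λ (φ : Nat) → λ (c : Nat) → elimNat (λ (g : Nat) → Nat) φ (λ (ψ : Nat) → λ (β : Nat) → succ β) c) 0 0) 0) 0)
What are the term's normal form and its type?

resulting normal form:
  0
type:
  Nat
observation: the term reaches its normal form after 13 normal-order steps.


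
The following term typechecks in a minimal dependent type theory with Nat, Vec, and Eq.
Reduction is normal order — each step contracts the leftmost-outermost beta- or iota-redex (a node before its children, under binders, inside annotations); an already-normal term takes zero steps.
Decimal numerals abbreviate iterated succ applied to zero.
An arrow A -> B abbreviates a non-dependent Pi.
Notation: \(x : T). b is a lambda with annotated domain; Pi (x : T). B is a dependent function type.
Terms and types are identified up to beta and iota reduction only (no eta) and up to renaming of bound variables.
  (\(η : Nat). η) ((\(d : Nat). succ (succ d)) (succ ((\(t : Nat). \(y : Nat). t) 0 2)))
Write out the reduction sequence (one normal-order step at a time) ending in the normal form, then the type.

normal-order reduction:
  (\(η : Nat). η) ((\(d : Nat). succ (succ d)) (succ ((\(t : Nat). \(y : Nat). t) 0 2)))
  ~> (\(η : Nat). succ (succ η)) (succ ((\(d : Nat). \(t : Nat). d) 0 2))
  ~> succ (succ (succ ((\(η : Nat). \(d : Nat). η) 0 2)))
  ~> succ (succ (succ ((\(η : Nat). 0) 2)))
  ~> 3
type:
  Nat


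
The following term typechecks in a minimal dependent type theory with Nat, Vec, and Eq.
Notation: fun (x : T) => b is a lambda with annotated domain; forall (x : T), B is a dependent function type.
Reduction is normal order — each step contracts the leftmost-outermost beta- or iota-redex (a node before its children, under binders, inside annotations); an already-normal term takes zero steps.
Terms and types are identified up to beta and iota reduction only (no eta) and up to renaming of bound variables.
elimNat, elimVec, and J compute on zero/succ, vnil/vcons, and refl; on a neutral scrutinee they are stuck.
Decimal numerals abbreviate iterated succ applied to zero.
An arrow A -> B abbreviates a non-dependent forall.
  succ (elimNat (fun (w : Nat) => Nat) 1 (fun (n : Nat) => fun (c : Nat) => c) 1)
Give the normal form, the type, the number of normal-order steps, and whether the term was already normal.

normal form:
  2
type:
  Nat
steps to reach normal form (normal order): 4
started in normal form: no
first redex: an elimNat iota-redex


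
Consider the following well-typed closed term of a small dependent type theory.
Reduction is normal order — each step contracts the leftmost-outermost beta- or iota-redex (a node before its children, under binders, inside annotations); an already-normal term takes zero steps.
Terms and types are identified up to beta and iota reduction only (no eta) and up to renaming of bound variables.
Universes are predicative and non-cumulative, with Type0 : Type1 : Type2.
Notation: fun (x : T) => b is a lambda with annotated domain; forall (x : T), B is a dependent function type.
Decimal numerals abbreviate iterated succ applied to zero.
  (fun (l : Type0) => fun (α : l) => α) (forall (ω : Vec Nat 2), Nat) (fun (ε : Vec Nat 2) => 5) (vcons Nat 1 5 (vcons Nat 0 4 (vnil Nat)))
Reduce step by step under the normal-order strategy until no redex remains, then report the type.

normal-order reduction sequence:
  (fun (l : Type0) => fun (α : l) => α) (forall (ω : Vec Nat 2), Nat) (fun (ε : Vec Nat 2) => 5) (vcons Nat 1 5 (vcons Nat 0 4 (vnil Nat)))
  ~> (fun (l : forall (α : Vec Nat 2), Nat) => l) (fun (ω : Vec Nat 2) => 5) (vcons Nat 1 5 (vcons Nat 0 4 (vnil Nat)))
  ~> (fun (l : Vec Nat 2) => 5) (vcons Nat 1 5 (vcons Nat 0 4 (vnil Nat)))
  ~> 5
type:
  Nat


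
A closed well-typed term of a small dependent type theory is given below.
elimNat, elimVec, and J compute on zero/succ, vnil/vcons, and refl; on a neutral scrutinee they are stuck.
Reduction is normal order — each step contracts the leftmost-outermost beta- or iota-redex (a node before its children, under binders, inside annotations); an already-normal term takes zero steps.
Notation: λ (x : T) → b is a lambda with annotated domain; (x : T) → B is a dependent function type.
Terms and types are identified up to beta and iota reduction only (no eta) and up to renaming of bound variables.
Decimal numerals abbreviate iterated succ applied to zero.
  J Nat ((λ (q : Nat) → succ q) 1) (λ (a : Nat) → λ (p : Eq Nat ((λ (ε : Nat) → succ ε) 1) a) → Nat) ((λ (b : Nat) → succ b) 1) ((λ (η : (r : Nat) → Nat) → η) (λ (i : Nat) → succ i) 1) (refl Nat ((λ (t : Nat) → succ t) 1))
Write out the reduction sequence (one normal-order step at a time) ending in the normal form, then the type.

normal-order reduction:
  J Nat ((λ (q : Nat) → succ q) 1) (λ (a : Nat) → λ (p : Eq Nat ((λ (ε : Nat) → succ ε) 1) a) → Nat) ((λ (b : Nat) → succ b) 1) ((λ (η : (r : Nat) → Nat) → η) (λ (i : Nat) → succ i) 1) (refl Nat ((λ (t : Nat) → succ t) 1))
  ~> (λ (q : Nat) → succ q) 1
  ~> 2
the term's type:
  Nat


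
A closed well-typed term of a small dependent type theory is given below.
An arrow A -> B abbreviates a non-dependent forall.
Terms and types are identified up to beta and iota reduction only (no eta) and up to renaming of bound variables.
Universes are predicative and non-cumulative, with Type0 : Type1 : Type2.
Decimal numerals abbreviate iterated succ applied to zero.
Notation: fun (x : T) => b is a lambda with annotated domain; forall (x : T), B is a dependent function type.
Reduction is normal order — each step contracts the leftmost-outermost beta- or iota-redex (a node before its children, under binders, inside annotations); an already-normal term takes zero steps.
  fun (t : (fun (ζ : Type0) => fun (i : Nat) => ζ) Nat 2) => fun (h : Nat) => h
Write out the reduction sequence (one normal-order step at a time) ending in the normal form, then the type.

normal-order reduction:
  fun (t : (fun (ζ : Type0) => fun (i : Nat) => ζ) Nat 2) => fun (h : Nat) => h
  ~> fun (t : (fun (ζ : Nat) => Nat) 2) => fun (i : Nat) => i
  ~> fun (t : Nat) => fun (ζ : Nat) => ζ
the term's type:
  Nat -> Nat -> Nat


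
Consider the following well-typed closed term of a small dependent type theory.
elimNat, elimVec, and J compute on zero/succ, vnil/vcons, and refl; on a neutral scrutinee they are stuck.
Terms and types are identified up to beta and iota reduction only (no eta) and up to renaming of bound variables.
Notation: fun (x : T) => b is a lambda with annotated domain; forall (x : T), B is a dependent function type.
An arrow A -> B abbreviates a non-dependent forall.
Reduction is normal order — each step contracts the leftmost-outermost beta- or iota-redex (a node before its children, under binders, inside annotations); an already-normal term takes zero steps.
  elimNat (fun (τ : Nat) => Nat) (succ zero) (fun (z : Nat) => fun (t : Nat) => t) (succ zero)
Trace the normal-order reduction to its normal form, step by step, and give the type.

normal-order reduction sequence:
  elimNat (fun (τ : Nat) => Nat) (succ zero) (fun (z : Nat) => fun (t : Nat) => t) (succ zero)
  ~> (fun (τ : Nat) => fun (z : Nat) => z) zero (elimNat (fun (t : Nat) => Nat) (succ zero) (fun (g : Nat) => fun (y : Nat) => y) zero)
  ~> (fun (τ : Nat) => τ) (elimNat (fun (z : Nat) => Nat) (succ zero) (fun (t : Nat) => fun (g : Nat) => g) zero)
  ~> elimNat (fun (τ : Nat) => Nat) (succ zero) (fun (z : Nat) => fun (t : Nat) => t) zero
  ~> succ zero
inferred type:
  Nat


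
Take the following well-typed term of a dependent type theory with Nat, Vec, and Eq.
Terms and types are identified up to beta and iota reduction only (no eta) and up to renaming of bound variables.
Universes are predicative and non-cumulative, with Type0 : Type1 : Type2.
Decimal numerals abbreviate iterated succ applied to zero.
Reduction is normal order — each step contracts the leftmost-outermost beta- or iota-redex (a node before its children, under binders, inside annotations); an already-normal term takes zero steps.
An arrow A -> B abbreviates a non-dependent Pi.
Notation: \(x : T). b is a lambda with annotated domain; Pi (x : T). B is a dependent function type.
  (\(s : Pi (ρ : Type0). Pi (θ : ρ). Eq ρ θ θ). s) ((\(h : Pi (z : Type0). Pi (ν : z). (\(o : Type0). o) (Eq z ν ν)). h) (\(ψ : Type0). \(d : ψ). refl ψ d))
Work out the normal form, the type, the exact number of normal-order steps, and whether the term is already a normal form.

resulting normal form:
  \(s : Type0). \(ρ : s). refl s ρ
inferred type:
  Pi (s : Type0). Pi (ρ : s). Eq s ρ ρ
steps to reach normal form (normal order): 2
already normal: no
first contracted redex: a beta-redex


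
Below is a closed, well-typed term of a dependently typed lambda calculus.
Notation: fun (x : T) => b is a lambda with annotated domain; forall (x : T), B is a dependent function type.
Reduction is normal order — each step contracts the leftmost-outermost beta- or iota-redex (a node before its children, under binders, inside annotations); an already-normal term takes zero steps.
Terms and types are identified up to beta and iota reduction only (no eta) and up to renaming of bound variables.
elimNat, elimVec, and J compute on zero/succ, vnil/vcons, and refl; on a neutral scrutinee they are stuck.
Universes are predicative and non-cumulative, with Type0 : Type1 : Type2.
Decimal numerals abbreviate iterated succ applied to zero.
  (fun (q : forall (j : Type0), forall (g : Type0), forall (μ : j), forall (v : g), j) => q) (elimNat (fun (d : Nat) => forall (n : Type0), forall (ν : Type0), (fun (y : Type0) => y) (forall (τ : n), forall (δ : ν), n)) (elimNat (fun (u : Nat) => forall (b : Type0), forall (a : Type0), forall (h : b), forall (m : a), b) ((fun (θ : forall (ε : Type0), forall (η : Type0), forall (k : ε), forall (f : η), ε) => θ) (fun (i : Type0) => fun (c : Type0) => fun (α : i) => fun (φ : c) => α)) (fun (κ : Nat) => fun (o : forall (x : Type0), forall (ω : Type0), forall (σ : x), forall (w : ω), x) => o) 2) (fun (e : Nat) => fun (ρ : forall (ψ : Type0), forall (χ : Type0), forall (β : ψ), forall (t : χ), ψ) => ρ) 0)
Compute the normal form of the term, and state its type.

reduced normal form:
  fun (q : Type0) => fun (j : Type0) => fun (g : q) => fun (μ : j) => g
type:
  forall (q : Type0), forall (j : Type0), forall (g : q), forall (μ : j), q


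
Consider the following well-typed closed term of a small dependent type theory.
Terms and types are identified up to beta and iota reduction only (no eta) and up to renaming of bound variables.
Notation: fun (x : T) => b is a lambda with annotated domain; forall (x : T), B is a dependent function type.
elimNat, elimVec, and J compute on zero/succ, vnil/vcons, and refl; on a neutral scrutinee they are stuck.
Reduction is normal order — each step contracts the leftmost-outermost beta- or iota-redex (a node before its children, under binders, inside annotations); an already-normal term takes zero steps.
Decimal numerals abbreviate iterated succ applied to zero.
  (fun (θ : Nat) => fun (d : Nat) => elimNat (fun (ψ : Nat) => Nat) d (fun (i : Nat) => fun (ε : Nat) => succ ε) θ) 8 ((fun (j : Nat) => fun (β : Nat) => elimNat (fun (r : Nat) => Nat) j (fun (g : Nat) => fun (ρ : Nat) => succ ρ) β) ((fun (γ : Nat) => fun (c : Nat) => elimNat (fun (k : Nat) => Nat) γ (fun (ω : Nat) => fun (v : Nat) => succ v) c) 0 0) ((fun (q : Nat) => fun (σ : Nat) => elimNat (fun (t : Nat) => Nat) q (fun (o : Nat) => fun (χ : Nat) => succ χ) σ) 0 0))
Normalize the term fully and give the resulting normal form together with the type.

reduced normal form:
  8
the term's type:
  Nat
observation: the first redex contracted is a beta-redex; the normal form is reached in 36 normal-order steps.


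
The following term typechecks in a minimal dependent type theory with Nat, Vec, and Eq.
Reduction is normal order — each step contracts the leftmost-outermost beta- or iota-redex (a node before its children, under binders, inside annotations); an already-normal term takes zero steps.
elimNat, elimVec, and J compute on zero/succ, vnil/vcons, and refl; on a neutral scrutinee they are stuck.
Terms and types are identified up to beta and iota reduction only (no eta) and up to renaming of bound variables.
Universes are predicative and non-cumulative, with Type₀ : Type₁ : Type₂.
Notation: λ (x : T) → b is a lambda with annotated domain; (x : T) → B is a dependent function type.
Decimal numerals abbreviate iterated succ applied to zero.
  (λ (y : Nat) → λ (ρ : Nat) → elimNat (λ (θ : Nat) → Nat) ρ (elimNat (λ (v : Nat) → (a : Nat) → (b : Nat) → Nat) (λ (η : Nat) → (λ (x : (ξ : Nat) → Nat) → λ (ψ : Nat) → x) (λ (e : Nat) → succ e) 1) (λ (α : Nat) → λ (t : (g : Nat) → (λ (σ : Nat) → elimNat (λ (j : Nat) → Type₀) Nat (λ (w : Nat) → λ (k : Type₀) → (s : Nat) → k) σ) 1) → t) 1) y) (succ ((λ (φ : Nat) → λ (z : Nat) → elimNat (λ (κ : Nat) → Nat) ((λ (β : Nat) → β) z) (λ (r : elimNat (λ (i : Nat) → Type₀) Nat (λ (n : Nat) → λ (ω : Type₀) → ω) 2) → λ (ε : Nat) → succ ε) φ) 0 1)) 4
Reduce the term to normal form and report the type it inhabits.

normal form:
  6
type:
  Nat
observation: the leftmost-outermost redex is a beta-redex, and normalization takes 25 steps.


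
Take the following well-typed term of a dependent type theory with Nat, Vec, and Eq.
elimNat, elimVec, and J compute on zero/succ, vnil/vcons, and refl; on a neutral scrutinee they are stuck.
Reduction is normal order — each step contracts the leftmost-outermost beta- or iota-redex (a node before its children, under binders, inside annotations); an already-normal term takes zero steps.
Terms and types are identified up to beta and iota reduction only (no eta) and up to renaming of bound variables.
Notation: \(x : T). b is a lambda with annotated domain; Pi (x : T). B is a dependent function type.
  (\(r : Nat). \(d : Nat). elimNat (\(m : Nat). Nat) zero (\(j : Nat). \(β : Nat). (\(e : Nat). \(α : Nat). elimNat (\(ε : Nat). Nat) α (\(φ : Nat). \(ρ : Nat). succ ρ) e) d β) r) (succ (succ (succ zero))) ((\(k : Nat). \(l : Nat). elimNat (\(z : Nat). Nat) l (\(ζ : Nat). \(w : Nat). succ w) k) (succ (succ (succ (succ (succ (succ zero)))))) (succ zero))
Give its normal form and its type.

resulting normal form:
  succ (succ (succ (succ (succ (succ (succ (succ (succ (succ (succ (succ (succ (succ (succ (succ (succ (succ (succ (succ (succ zero))))))))))))))))))))
the term's type:
  Nat


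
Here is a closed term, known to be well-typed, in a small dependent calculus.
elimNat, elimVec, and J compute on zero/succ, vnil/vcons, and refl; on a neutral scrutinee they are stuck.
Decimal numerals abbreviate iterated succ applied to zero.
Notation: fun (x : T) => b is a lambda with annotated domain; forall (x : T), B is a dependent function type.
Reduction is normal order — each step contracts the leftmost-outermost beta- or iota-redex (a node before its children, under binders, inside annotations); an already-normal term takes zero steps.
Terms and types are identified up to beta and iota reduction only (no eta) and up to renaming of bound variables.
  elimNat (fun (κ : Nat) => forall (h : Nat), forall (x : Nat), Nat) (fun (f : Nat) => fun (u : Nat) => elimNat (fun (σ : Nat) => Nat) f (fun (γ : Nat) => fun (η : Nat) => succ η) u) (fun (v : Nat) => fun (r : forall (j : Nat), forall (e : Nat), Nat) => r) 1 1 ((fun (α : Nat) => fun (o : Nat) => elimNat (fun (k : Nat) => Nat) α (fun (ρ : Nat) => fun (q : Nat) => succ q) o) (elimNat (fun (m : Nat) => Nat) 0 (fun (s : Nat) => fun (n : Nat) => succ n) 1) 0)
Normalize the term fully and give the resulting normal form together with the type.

reduced normal form:
  2
the term's type:
  Nat
observation: reduction starts at an elimNat iota-redex, and 17 normal-order steps reach the normal form.


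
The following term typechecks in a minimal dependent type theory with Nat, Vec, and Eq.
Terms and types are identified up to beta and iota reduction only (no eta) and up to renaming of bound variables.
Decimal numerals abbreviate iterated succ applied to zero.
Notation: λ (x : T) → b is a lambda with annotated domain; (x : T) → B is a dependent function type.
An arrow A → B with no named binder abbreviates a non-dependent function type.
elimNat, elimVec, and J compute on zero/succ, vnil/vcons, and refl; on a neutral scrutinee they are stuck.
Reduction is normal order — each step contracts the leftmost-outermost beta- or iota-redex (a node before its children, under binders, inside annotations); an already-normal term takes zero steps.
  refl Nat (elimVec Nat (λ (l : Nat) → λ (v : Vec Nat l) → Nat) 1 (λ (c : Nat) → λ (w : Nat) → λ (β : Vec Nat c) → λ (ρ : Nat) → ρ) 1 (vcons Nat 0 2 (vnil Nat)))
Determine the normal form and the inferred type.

normal form:
  refl Nat 1
the term's type:
  Eq Nat 1 1
observation: reduction starts at an elimVec iota-redex, and 6 normal-order steps reach the normal form.


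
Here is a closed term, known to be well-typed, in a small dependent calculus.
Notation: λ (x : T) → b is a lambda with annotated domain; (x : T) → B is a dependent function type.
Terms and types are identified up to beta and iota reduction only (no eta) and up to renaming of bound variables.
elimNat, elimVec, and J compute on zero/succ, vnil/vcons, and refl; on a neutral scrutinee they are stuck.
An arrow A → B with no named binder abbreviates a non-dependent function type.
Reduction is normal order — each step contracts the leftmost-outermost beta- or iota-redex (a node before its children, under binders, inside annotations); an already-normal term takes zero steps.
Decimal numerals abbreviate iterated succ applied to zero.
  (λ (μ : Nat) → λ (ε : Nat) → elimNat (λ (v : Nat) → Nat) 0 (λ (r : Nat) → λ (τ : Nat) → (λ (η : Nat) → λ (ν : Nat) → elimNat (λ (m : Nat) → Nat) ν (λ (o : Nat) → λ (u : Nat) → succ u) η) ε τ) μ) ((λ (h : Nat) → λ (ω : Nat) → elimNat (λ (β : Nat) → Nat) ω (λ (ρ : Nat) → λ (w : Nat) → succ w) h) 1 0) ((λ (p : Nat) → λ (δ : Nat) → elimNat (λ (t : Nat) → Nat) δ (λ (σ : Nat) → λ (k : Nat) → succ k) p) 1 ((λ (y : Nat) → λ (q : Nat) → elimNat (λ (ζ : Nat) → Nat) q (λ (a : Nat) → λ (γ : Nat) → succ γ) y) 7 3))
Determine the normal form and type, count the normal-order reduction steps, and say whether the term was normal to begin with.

normal form:
  11
the term's type:
  Nat
steps to reach normal form (normal order): 78
term was already normal: no
first redex: a beta-redex


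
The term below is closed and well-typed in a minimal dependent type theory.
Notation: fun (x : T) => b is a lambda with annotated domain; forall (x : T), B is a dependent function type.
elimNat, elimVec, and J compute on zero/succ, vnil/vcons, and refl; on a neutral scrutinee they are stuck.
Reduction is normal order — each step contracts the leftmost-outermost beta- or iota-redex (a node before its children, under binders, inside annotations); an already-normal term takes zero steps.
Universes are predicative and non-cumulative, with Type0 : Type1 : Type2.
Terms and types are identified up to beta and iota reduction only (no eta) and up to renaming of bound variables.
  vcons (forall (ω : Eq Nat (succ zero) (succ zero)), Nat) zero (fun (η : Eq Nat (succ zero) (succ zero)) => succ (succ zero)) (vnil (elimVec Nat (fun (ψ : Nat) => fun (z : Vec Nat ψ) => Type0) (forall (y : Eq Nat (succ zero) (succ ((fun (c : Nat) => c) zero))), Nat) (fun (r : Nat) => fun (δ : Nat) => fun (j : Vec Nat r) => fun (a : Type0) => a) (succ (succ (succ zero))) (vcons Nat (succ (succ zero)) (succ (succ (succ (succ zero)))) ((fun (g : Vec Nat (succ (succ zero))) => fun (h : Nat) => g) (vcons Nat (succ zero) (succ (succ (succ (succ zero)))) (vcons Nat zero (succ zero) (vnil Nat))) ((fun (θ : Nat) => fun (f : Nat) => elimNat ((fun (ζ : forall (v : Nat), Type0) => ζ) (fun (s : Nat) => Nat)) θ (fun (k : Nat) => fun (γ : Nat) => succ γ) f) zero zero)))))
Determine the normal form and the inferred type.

resulting normal form:
  vcons (forall (ω : Eq Nat (succ zero) (succ zero)), Nat) zero (fun (η : Eq Nat (succ zero) (succ zero)) => succ (succ zero)) (vnil (forall (ψ : Eq Nat (succ zero) (succ zero)), Nat))
the term's type:
  Vec (forall (ω : Eq Nat (succ zero) (succ zero)), Nat) (succ zero)
observation: reduction starts at an elimVec iota-redex, and 19 normal-order steps reach the normal form.


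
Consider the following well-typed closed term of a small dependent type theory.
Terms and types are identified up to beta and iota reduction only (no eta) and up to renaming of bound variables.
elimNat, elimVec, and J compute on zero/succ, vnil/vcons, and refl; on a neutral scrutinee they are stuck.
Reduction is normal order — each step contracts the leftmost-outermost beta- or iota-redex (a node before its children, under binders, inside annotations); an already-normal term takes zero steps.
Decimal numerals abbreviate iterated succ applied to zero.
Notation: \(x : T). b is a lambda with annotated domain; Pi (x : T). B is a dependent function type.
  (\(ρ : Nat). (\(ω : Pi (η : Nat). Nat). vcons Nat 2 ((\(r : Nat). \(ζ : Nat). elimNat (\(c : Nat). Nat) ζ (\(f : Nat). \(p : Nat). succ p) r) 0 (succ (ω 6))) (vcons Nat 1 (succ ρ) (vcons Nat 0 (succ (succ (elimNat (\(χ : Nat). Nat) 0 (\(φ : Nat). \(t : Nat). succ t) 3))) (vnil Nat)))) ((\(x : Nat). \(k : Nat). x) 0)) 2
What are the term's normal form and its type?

reduced normal form:
  vcons Nat 2 1 (vcons Nat 1 3 (vcons Nat 0 5 (vnil Nat)))
type:
  Vec Nat 3
observation: 17 normal-order steps normalize the term, beginning with a beta-redex.


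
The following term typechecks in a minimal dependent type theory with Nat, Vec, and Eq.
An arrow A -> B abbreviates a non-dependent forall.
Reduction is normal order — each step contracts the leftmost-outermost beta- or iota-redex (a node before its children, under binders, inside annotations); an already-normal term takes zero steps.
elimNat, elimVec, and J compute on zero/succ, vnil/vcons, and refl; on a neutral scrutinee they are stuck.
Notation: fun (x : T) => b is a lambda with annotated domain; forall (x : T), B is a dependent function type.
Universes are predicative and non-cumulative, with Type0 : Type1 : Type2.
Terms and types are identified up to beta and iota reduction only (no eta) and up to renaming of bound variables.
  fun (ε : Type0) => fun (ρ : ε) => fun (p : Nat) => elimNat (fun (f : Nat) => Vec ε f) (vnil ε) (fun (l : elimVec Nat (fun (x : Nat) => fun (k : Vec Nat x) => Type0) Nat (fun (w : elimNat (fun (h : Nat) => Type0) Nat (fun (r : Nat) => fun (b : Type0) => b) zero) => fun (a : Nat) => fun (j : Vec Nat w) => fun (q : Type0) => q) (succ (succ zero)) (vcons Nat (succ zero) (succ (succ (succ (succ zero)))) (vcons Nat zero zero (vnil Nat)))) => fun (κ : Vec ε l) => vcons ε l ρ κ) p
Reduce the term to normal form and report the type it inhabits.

reduced normal form:
  fun (ε : Type0) => fun (ρ : ε) => fun (p : Nat) => elimNat (fun (f : Nat) => Vec ε f) (vnil ε) (fun (l : Nat) => fun (x : Vec ε l) => vcons ε l ρ x) p
type:
  forall (ε : Type0), ε -> forall (ρ : Nat), Vec ε ρ


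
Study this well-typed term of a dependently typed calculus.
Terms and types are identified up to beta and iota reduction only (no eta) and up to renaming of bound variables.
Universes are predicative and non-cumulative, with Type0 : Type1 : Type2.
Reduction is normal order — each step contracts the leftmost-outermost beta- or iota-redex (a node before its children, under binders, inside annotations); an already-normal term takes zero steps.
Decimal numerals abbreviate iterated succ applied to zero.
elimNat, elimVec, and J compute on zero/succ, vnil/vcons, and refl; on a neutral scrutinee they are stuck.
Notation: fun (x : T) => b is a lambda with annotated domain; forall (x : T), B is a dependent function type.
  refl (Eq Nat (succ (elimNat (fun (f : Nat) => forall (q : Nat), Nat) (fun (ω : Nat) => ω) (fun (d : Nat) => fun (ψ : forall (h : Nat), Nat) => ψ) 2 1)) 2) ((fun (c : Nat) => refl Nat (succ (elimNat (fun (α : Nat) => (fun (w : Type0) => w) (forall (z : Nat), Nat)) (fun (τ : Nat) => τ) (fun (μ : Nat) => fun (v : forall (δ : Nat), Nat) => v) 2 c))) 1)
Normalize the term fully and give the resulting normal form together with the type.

normal form:
  refl (Eq Nat 2 2) (refl Nat 2)
type:
  Eq (Eq Nat 2 2) (refl Nat 2) (refl Nat 2)


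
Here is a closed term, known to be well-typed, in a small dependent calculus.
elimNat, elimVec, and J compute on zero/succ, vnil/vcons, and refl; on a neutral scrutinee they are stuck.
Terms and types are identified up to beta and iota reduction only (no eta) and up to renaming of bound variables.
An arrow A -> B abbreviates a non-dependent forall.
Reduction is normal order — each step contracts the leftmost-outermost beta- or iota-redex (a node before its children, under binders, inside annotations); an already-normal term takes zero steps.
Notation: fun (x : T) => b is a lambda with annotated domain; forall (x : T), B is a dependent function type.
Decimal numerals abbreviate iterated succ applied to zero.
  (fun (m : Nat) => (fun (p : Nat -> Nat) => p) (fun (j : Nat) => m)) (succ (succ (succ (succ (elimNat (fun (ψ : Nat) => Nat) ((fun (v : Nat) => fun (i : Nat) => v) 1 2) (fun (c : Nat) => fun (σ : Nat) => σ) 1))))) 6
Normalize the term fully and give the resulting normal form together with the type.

resulting normal form:
  5
the term's type:
  Nat
observation: reduction starts at a beta-redex, and 9 normal-order steps reach the normal form.


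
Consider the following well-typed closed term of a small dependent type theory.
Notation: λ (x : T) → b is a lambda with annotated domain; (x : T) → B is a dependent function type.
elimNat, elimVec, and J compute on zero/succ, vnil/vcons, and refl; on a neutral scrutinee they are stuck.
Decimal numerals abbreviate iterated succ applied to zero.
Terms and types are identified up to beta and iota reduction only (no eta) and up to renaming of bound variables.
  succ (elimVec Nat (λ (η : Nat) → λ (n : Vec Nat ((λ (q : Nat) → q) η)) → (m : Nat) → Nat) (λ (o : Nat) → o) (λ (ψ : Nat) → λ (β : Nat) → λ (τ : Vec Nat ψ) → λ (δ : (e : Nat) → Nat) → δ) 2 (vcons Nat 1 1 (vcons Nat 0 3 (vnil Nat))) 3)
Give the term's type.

the term's type:
  Nat


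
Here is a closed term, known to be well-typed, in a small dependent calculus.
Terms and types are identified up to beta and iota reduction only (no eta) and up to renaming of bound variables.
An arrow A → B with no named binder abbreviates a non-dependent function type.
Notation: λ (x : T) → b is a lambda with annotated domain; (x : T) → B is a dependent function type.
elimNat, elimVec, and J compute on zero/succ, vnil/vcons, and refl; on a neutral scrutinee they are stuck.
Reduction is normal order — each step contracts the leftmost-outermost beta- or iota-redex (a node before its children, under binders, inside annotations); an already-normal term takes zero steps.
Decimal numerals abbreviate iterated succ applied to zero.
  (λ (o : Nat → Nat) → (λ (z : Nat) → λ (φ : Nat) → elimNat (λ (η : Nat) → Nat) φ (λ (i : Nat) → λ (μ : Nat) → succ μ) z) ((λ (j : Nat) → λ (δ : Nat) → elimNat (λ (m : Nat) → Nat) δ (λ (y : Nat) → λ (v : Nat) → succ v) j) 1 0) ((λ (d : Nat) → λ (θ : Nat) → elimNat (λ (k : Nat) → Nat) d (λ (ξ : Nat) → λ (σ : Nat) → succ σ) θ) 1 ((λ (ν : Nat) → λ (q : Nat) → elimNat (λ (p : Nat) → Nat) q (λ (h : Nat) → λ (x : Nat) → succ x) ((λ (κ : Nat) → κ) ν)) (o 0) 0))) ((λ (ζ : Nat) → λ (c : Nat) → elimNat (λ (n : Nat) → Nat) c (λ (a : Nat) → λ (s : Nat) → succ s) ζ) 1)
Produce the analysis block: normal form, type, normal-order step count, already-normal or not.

reduced normal form:
  3
type:
  Nat
normal-order step count: 32
already normal: no
first redex: a beta-redex


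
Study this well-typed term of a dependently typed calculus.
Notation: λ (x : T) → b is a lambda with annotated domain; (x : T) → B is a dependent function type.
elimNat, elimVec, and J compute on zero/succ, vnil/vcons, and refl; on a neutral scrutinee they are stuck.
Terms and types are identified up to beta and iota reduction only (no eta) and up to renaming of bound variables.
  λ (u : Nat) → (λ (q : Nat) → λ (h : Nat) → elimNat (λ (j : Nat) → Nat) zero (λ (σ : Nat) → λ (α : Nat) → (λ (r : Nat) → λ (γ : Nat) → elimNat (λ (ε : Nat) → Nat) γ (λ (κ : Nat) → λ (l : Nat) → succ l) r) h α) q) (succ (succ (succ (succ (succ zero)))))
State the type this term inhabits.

the term's type:
  (u : Nat) → (q : Nat) → Nat


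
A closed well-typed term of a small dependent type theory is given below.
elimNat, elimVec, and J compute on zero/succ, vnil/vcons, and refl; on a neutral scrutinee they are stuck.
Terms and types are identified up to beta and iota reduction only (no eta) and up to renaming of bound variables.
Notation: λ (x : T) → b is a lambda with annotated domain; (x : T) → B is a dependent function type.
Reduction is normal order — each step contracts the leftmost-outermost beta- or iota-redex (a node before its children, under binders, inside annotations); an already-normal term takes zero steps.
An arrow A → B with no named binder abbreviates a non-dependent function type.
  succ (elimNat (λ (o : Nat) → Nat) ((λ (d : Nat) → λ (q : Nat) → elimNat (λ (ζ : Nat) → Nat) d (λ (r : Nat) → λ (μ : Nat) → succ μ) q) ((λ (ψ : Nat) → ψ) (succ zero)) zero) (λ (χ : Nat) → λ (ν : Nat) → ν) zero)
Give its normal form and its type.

resulting normal form:
  succ (succ zero)
inferred type:
  Nat
observation: normalization takes exactly 5 steps under the normal-order strategy.


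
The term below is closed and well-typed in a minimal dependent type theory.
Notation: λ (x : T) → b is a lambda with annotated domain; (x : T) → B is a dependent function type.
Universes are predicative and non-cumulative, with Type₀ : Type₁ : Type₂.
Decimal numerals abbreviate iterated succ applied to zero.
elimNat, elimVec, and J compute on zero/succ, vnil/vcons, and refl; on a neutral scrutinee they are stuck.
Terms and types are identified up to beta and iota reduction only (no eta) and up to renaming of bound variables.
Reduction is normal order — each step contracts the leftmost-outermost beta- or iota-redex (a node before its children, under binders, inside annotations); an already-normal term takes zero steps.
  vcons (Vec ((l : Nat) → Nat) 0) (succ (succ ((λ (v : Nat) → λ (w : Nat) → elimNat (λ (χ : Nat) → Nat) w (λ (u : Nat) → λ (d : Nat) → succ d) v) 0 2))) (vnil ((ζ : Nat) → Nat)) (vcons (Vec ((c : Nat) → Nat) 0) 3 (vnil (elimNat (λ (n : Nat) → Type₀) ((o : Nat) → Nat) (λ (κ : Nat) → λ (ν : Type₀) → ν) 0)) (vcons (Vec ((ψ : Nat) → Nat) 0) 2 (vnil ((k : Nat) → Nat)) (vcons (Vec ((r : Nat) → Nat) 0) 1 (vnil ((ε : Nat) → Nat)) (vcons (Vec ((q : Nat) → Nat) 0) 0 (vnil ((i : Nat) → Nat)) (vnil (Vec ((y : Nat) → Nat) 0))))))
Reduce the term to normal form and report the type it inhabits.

reduced normal form:
  vcons (Vec ((l : Nat) → Nat) 0) 4 (vnil ((v : Nat) → Nat)) (vcons (Vec ((w : Nat) → Nat) 0) 3 (vnil ((χ : Nat) → Nat)) (vcons (Vec ((u : Nat) → Nat) 0) 2 (vnil ((d : Nat) → Nat)) (vcons (Vec ((ζ : Nat) → Nat) 0) 1 (vnil ((c : Nat) → Nat)) (vcons (Vec ((n : Nat) → Nat) 0) 0 (vnil ((o : Nat) → Nat)) (vnil (Vec ((κ : Nat) → Nat) 0))))))
type:
  Vec (Vec ((l : Nat) → Nat) 0) 5
observation: normalization takes exactly 4 steps under the normal-order strategy.


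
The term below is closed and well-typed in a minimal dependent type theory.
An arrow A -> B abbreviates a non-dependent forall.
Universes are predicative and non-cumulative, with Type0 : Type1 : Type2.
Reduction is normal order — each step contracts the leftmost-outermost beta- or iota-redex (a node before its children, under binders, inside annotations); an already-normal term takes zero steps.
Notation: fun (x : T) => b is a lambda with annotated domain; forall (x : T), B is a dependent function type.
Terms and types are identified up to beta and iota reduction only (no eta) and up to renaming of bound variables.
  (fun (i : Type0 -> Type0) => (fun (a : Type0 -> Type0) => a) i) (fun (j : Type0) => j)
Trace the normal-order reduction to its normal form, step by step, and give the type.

reduction (normal order):
  (fun (i : Type0 -> Type0) => (fun (a : Type0 -> Type0) => a) i) (fun (j : Type0) => j)
  ~> (fun (i : Type0 -> Type0) => i) (fun (a : Type0) => a)
  ~> fun (i : Type0) => i
inferred type:
  Type0 -> Type0


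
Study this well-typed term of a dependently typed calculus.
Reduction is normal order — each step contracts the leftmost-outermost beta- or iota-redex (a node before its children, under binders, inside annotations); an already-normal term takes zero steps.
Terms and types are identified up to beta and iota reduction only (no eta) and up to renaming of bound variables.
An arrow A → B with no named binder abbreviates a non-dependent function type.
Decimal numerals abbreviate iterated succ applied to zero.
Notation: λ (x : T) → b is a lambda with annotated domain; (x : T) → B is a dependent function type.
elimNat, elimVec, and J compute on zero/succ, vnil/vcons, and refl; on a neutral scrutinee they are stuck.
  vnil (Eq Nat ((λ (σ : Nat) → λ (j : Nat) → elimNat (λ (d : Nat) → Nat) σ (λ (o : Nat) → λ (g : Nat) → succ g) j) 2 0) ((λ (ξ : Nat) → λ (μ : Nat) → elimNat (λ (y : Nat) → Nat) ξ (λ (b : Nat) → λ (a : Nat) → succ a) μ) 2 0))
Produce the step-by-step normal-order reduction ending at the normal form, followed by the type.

normal-order reduction:
  vnil (Eq Nat ((λ (σ : Nat) → λ (j : Nat) → elimNat (λ (d : Nat) → Nat) σ (λ (o : Nat) → λ (g : Nat) → succ g) j) 2 0) ((λ (ξ : Nat) → λ (μ : Nat) → elimNat (λ (y : Nat) → Nat) ξ (λ (b : Nat) → λ (a : Nat) → succ a) μ) 2 0))
  ~> vnil (Eq Nat ((λ (σ : Nat) → elimNat (λ (j : Nat) → Nat) 2 (λ (d : Nat) → λ (o : Nat) → succ o) σ) 0) ((λ (g : Nat) → λ (ξ : Nat) → elimNat (λ (μ : Nat) → Nat) g (λ (y : Nat) → λ (b : Nat) → succ b) ξ) 2 0))
  ~> vnil (Eq Nat (elimNat (λ (σ : Nat) → Nat) 2 (λ (j : Nat) → λ (d : Nat) → succ d) 0) ((λ (o : Nat) → λ (g : Nat) → elimNat (λ (ξ : Nat) → Nat) o (λ (μ : Nat) → λ (y : Nat) → succ y) g) 2 0))
  ~> vnil (Eq Nat 2 ((λ (σ : Nat) → λ (j : Nat) → elimNat (λ (d : Nat) → Nat) σ (λ (o : Nat) → λ (g : Nat) → succ g) j) 2 0))
  ~> vnil (Eq Nat 2 ((λ (σ : Nat) → elimNat (λ (j : Nat) → Nat) 2 (λ (d : Nat) → λ (o : Nat) → succ o) σ) 0))
  ~> vnil (Eq Nat 2 (elimNat (λ (σ : Nat) → Nat) 2 (λ (j : Nat) → λ (d : Nat) → succ d) 0))
  ~> vnil (Eq Nat 2 2)
type:
  Vec (Eq Nat 2 2) 0


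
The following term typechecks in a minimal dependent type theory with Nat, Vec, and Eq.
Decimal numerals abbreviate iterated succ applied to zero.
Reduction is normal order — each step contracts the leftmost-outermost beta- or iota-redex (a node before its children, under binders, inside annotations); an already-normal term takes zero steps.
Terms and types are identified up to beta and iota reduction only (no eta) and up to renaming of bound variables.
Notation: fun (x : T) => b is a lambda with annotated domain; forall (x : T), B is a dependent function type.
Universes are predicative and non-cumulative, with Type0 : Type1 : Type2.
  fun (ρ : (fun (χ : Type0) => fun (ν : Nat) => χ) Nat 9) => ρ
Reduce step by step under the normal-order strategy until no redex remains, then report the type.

reduction (normal order):
  fun (ρ : (fun (χ : Type0) => fun (ν : Nat) => χ) Nat 9) => ρ
  ~> fun (ρ : (fun (χ : Nat) => Nat) 9) => ρ
  ~> fun (ρ : Nat) => ρ
type:
  forall (ρ : Nat), Nat


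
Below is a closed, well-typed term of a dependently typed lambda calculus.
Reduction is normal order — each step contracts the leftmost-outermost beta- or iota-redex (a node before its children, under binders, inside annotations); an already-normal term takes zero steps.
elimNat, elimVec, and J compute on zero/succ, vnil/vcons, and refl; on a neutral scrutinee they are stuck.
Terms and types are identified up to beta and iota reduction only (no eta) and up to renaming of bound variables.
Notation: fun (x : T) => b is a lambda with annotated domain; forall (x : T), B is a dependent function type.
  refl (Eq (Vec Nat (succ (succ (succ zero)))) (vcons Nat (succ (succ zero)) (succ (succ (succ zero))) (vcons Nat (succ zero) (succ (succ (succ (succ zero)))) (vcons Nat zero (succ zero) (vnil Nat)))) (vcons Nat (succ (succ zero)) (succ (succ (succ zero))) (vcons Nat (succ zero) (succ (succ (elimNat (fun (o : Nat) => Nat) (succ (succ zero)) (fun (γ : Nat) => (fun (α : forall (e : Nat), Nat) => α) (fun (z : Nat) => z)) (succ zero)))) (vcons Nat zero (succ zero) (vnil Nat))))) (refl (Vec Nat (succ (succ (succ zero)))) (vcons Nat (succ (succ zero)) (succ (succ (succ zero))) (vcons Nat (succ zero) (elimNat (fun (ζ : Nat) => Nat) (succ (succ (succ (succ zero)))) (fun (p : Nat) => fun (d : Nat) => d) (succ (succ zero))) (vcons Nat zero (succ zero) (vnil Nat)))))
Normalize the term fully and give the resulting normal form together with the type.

reduced normal form:
  refl (Eq (Vec Nat (succ (succ (succ zero)))) (vcons Nat (succ (succ zero)) (succ (succ (succ zero))) (vcons Nat (succ zero) (succ (succ (succ (succ zero)))) (vcons Nat zero (succ zero) (vnil Nat)))) (vcons Nat (succ (succ zero)) (succ (succ (succ zero))) (vcons Nat (succ zero) (succ (succ (succ (succ zero)))) (vcons Nat zero (succ zero) (vnil Nat))))) (refl (Vec Nat (succ (succ (succ zero)))) (vcons Nat (succ (succ zero)) (succ (succ (succ zero))) (vcons Nat (succ zero) (succ (succ (succ (succ zero)))) (vcons Nat zero (succ zero) (vnil Nat)))))
the term's type:
  Eq (Eq (Vec Nat (succ (succ (succ zero)))) (vcons Nat (succ (succ zero)) (succ (succ (succ zero))) (vcons Nat (succ zero) (succ (succ (succ (succ zero)))) (vcons Nat zero (succ zero) (vnil Nat)))) (vcons Nat (succ (succ zero)) (succ (succ (succ zero))) (vcons Nat (succ zero) (succ (succ (succ (succ zero)))) (vcons Nat zero (succ zero) (vnil Nat))))) (refl (Vec Nat (succ (succ (succ zero)))) (vcons Nat (succ (succ zero)) (succ (succ (succ zero))) (vcons Nat (succ zero) (succ (succ (succ (succ zero)))) (vcons Nat zero (succ zero) (vnil Nat))))) (refl (Vec Nat (succ (succ (succ zero)))) (vcons Nat (succ (succ zero)) (succ (succ (succ zero))) (vcons Nat (succ zero) (succ (succ (succ (succ zero)))) (vcons Nat zero (succ zero) (vnil Nat)))))
observation: 12 normal-order steps separate the term from its normal form.
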